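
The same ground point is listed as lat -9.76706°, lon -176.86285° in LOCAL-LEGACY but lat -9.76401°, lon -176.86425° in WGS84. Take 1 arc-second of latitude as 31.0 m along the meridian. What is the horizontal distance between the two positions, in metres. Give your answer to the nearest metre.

374 m

Δφ = -9.76401° − -9.76706° = +0.00305°; Δλ = -176.86425° − -176.86285° = -0.00140°.
1° of latitude = 3600 × 31.00 = 111600 m.
ΔN = Δφ × 111600 = 340.4 m; ΔE = Δλ × 111600 × cos(-9.76706°) = -0.00140 × 111600 × 0.985506 = -154.0 m.
Distance = √(ΔE² + ΔN²) = √((-154.0)² + 340.4²) = 373.6 m.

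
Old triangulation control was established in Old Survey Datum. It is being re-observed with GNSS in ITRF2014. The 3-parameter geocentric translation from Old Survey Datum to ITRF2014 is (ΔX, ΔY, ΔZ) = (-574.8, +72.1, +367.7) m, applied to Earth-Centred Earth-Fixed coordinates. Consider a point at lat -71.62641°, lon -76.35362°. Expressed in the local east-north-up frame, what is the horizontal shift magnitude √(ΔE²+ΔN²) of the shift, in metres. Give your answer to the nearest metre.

The local east axis at (φ, λ) is (−sin λ, cos λ, 0), so ΔE = −sin(-76.35362°)·(-574.8) + cos(-76.35362°)·72.1 = -541.56 m.
The local north axis is (−sin φ cos λ, −sin φ sin λ, cos φ), giving ΔN = -128.699 − 66.493 + 115.903 = -79.29 m.
Horizontal magnitude = √(ΔE² + ΔN²) = √((-541.56)² + (-79.29)²) = 547.34 m.

547 m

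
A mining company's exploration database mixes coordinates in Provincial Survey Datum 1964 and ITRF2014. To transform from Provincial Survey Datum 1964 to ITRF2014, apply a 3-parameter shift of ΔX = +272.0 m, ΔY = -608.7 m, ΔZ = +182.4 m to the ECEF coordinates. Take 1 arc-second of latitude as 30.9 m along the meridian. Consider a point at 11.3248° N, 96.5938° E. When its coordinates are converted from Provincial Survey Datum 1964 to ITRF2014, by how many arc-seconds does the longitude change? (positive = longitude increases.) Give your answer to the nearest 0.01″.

Δλ = -6.61″

sin φ = 0.196371, cos φ = 0.980530, sin λ = 0.993385, cos λ = -0.114830.
East component: ΔE = −sin λ·ΔX + cos λ·ΔY = −(0.993385)(272.0) + (-0.114830)(-608.7) = -200.30 m.
1° of latitude spans 3600 × 30.90 = 111240 m; at latitude φ, 1° of longitude spans that × cos φ = 109074.1 m, so Δλ = -200.30 / 109074.1 × 3600 = -6.611″.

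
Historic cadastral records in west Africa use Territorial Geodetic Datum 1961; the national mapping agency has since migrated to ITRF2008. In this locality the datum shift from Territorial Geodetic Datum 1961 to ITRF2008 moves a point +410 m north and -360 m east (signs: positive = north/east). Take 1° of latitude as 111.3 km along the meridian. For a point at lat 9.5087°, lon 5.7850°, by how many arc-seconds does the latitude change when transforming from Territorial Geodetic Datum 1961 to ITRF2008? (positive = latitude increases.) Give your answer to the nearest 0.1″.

Δφ = 13.3″

1° of latitude = 111.3 km, so Δφ = 410.0 / 111300 = 0.0036837° = 13.261″.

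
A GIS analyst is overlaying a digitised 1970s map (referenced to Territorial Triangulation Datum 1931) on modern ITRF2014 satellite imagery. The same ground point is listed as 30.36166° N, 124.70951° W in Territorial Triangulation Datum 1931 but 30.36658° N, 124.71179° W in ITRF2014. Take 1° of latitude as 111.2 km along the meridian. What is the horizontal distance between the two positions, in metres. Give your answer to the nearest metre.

589 m

Δφ = 30.36658° − 30.36166° = +0.00492°; Δλ = -124.71179° − -124.70951° = -0.00228°.
ΔN = Δφ × 111200 = 547.1 m; ΔE = Δλ × 111200 × cos(30.36166°) = -0.00228 × 111200 × 0.862852 = -218.8 m.
Distance = √(ΔE² + ΔN²) = √((-218.8)² + 547.1²) = 589.2 m.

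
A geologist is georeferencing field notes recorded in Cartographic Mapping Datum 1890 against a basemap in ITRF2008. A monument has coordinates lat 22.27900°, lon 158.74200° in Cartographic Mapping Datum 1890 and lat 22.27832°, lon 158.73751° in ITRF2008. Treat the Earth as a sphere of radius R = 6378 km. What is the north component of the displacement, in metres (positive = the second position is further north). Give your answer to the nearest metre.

Δφ = 22.27832° − 22.27900° = -0.00068°; Δλ = 158.73751° − 158.74200° = -0.00449°.
1° along a meridian = πR/180 = 111317 m.
ΔN = Δφ × 111317 = -75.7 m; ΔE = Δλ × 111317 × cos(22.27900°) = -0.00449 × 111317 × 0.925349 = -462.5 m.

ΔN = -76 m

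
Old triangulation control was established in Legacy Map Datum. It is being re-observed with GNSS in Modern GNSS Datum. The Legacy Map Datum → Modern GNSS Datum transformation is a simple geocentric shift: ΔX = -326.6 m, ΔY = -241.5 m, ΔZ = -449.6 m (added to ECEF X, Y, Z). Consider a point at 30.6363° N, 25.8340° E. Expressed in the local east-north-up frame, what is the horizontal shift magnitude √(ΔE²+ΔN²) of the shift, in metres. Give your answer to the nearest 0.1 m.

At φ = 30.6363°, λ = 25.8340°: sin φ = 0.509587, cos φ = 0.860419, sin λ = 0.435765, cos λ = 0.900060.
ΔE = −sin λ·ΔX + cos λ·ΔY = −(0.435765)·(-326.6) + (0.900060)·(-241.5) = -75.04 m.
ΔN = −sin φ cos λ·ΔX − sin φ sin λ·ΔY + cos φ·ΔZ = −(0.509587)(0.900060)(-326.6) − (0.509587)(0.435765)(-241.5) + (0.860419)(-449.6) = -183.42 m.
Horizontal magnitude = √(ΔE² + ΔN²) = √((-75.04)² + (-183.42)²) = 198.18 m.

198.2 m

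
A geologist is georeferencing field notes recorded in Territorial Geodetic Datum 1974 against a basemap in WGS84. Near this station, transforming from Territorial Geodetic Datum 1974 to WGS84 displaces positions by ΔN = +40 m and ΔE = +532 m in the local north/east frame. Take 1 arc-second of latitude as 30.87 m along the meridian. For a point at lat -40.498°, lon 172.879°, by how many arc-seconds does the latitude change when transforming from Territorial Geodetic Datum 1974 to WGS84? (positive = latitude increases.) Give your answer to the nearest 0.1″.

1″ of latitude = 30.87 m, so Δφ = 40.0 / 30.87 = 1.296″.

Δφ = 1.3″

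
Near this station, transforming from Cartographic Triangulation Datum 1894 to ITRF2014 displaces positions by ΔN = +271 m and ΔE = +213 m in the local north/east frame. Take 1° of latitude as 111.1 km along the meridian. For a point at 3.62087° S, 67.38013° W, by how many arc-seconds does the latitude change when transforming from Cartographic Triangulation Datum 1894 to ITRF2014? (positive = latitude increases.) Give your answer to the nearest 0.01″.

Δφ = 8.78″

1° of latitude = 111.1 km, so Δφ = 271.0 / 111100 = 0.0024392° = 8.781″.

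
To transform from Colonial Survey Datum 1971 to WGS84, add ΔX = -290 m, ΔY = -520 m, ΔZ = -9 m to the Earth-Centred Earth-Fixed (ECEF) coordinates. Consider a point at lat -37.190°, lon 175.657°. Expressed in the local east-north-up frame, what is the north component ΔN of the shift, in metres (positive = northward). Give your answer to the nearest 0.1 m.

ΔN = 143.8 m

At φ = -37.190°, λ = 175.657°: sin φ = -0.604460, cos φ = 0.796635, sin λ = 0.075727, cos λ = -0.997129.
ΔN = −sin φ cos λ·ΔX − sin φ sin λ·ΔY + cos φ·ΔZ = −(-0.604460)(-0.997129)(-290) − (-0.604460)(0.075727)(-520) + (0.796635)(-9) = 143.82 m.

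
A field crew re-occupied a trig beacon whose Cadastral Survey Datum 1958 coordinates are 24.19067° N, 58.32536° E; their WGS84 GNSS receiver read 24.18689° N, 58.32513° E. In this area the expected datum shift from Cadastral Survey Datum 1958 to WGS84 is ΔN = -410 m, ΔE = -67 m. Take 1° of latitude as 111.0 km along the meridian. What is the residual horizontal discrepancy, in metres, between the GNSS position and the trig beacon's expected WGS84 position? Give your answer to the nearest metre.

Observed coordinate differences: Δφ = -0.00378°, Δλ = -0.00023°.
Converting to metres (1° lat = 111000 m, cos φ = 0.912187): observed ΔN = -419.6 m, observed ΔE = -23.3 m.
Subtracting the expected shift leaves a residual of -419.6 − (-410) = -9.6 m north and -23.3 − (-67) = 43.7 m east.
Residual distance = √((-9.6)² + 43.7²) = 44.7 m.

45 m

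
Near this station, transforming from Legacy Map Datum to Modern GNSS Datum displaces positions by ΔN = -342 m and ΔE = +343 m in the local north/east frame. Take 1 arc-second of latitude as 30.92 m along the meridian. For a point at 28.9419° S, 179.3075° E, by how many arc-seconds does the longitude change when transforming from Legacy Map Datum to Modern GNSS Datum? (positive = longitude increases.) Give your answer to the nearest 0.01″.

Δλ = 12.68″

At latitude -28.9419°, cos φ = 0.875111.
1″ of longitude at this latitude = 30.92 × cos φ = 27.0584 m, so Δλ = 343.0 / 27.0584 = 12.676″.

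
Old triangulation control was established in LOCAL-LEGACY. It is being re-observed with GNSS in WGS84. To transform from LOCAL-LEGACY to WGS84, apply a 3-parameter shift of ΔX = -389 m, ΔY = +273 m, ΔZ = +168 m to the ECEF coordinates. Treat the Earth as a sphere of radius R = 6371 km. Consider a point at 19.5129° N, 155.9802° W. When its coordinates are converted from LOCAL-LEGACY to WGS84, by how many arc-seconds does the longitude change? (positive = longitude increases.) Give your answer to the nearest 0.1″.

sin φ = 0.334019, cos φ = 0.942566, sin λ = -0.407052, cos λ = -0.913405.
East component: ΔE = −sin λ·ΔX + cos λ·ΔY = −(-0.407052)(-389) + (-0.913405)(273) = -407.70 m.
1° of latitude spans πR/180 = 111195 m; at latitude φ, 1° of longitude spans that × cos φ = 104808.6 m, so Δλ = -407.70 / 104808.6 × 3600 = -14.004″.

Δλ = -14.0″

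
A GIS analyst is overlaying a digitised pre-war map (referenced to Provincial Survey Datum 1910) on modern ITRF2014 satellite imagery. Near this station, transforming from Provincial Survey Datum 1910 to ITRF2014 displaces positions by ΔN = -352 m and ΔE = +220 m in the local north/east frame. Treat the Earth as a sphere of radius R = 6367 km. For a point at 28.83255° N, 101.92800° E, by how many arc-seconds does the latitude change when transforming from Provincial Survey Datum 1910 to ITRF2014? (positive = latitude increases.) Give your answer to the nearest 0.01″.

On a sphere of radius R, 1 rad of latitude = R, so Δφ = ΔN / R = -352.0 / 6367000 = -5.5285e-05 rad = -11.403″.

Δφ = -11.40″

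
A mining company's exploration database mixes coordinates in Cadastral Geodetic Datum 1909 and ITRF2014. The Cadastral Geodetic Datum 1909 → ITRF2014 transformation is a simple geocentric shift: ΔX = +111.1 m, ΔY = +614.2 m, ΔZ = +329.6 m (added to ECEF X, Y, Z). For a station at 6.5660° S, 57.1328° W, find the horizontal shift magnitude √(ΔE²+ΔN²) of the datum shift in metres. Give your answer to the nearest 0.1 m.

507.8 m

At φ = -6.5660°, λ = -57.1328°: sin φ = -0.114348, cos φ = 0.993441, sin λ = -0.839931, cos λ = 0.542694.
ΔE = −sin λ·ΔX + cos λ·ΔY = −(-0.839931)·(111.1) + (0.542694)·(614.2) = 426.64 m.
ΔN = −sin φ cos λ·ΔX − sin φ sin λ·ΔY + cos φ·ΔZ = −(-0.114348)(0.542694)(111.1) − (-0.114348)(-0.839931)(614.2) + (0.993441)(329.6) = 275.34 m.
Horizontal magnitude = √(ΔE² + ΔN²) = √(426.64² + 275.34²) = 507.77 m.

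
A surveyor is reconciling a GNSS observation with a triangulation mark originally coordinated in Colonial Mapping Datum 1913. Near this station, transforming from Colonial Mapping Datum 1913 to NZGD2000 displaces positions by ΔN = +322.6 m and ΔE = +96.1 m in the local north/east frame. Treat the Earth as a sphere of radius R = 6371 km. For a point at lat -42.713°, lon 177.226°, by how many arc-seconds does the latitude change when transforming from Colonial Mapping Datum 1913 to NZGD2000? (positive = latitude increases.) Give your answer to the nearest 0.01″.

On a sphere of radius R, 1 rad of latitude = R, so Δφ = ΔN / R = 322.6 / 6371000 = 5.0636e-05 rad = 10.444″.

Δφ = 10.44″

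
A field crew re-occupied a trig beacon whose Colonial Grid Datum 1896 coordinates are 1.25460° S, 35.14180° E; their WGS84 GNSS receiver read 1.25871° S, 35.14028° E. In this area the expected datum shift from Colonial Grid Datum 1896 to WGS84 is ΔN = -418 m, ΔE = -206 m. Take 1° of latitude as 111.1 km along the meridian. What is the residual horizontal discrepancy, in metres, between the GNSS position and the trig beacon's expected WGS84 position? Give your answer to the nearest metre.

Observed coordinate differences: Δφ = -0.00411°, Δλ = -0.00152°.
Converting to metres (1° lat = 111100 m, cos φ = 0.999760): observed ΔN = -456.6 m, observed ΔE = -168.8 m.
Subtracting the expected shift leaves a residual of -456.6 − (-418) = -38.6 m north and -168.8 − (-206) = 37.2 m east.
Residual distance = √((-38.6)² + 37.2²) = 53.6 m.

54 m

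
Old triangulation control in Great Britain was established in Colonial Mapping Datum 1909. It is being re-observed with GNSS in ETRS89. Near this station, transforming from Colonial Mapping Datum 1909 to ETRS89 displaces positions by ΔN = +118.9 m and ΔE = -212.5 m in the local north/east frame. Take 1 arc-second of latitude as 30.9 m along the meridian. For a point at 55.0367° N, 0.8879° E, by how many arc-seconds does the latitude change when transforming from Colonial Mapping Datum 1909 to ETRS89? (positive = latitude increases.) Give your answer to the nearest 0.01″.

Δφ = 3.85″

1″ of latitude = 30.90 m, so Δφ = 118.9 / 30.90 = 3.848″.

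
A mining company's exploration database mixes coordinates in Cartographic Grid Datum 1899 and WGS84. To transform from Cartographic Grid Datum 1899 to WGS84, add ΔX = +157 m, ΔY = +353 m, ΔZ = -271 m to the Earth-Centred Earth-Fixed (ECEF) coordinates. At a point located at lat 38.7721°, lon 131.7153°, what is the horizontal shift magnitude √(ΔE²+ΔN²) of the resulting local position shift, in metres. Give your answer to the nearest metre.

470 m

The local east axis at (φ, λ) is (−sin λ, cos λ, 0), so ΔE = −sin(131.7153°)·157 + cos(131.7153°)·353 = -352.09 m.
The local north axis is (−sin φ cos λ, −sin φ sin λ, cos φ), giving ΔN = 65.423 − 165.010 − 211.283 = -310.87 m.
Horizontal magnitude = √(ΔE² + ΔN²) = √((-352.09)² + (-310.87)²) = 469.69 m.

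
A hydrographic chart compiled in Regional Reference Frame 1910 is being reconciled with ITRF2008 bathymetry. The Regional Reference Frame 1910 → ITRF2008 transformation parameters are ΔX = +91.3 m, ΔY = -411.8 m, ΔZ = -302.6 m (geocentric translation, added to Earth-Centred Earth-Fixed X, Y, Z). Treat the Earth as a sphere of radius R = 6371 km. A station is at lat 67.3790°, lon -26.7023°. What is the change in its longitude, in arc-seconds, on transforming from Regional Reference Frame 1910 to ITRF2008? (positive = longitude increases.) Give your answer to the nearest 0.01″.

sin φ = 0.923069, cos φ = 0.384634, sin λ = -0.449355, cos λ = 0.893353.
East component: ΔE = −sin λ·ΔX + cos λ·ΔY = −(-0.449355)(91.3) + (0.893353)(-411.8) = -326.86 m.
1° of latitude spans πR/180 = 111195 m; at latitude φ, 1° of longitude spans that × cos φ = 42769.3 m, so Δλ = -326.86 / 42769.3 × 3600 = -27.512″.

Δλ = -27.51″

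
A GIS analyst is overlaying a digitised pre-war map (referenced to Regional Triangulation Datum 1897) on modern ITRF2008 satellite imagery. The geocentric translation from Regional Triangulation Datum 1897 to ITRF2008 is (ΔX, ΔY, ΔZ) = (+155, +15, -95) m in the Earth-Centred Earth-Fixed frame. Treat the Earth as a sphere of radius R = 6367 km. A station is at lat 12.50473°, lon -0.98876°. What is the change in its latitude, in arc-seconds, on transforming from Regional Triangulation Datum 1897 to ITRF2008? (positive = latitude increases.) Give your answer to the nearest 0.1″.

sin φ = 0.216520, cos φ = 0.976278, sin λ = -0.017256, cos λ = 0.999851.
North component: ΔN = −sin φ cos λ·ΔX − sin φ sin λ·ΔY + cos φ·ΔZ = −(0.216520)(0.999851)(155) − (0.216520)(-0.017256)(15) + (0.976278)(-95) = -126.25 m.
1° of latitude spans πR/180 = 111125 m, so Δφ = -126.25 / 111125 × 3600 = -4.090″.

Δφ = -4.1″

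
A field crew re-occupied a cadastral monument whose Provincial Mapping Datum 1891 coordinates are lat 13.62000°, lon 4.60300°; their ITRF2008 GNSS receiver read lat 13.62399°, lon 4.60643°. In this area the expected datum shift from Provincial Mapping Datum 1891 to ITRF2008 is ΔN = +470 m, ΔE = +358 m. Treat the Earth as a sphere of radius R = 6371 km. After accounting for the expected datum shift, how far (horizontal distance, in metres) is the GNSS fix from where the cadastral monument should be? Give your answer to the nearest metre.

29 m

Observed coordinate differences: Δφ = +0.00399°, Δλ = +0.00343°.
Converting to metres (1° lat = 111195 m, cos φ = 0.971879): observed ΔN = 443.7 m, observed ΔE = 370.7 m.
Subtracting the expected shift leaves a residual of 443.7 − (470) = -26.3 m north and 370.7 − (358) = 12.7 m east.
Residual distance = √((-26.3)² + 12.7²) = 29.2 m.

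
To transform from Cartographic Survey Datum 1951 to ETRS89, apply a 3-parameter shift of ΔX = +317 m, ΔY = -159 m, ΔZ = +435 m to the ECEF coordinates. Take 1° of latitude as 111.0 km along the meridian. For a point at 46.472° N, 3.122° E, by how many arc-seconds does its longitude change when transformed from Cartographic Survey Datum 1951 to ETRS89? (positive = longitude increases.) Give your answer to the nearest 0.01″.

sin φ = 0.725038, cos φ = 0.688709, sin λ = 0.054462, cos λ = 0.998516.
East component: ΔE = −sin λ·ΔX + cos λ·ΔY = −(0.054462)(317) + (0.998516)(-159) = -176.03 m.
1° of latitude spans 111000 m; at latitude φ, 1° of longitude spans that × cos φ = 76446.7 m, so Δλ = -176.03 / 76446.7 × 3600 = -8.289″.

Δλ = -8.29″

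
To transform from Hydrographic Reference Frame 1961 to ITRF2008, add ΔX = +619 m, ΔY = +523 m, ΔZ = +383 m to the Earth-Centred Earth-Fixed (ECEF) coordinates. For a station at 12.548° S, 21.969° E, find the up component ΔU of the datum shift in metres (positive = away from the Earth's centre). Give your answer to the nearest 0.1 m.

The local up (radial) axis is (cos φ cos λ, cos φ sin λ, sin φ), giving ΔU = 560.341 + 190.983 − 83.210 = 668.11 m.

ΔU = 668.1 m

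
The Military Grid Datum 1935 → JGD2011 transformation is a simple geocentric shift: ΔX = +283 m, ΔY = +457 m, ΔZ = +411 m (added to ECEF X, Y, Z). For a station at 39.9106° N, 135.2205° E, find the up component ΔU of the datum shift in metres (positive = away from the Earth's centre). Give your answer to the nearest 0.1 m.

The local up (radial) axis is (cos φ cos λ, cos φ sin λ, sin φ), giving ΔU = -154.084 + 246.914 + 263.694 = 356.52 m.

ΔU = 356.5 m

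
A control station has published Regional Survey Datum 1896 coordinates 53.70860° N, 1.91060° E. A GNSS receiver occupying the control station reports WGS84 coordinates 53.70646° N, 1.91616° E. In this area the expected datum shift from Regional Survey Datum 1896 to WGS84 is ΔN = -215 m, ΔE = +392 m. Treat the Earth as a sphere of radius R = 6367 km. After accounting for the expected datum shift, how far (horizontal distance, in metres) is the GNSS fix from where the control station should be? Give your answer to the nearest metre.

35 m

Observed coordinate differences: Δφ = -0.00214°, Δλ = +0.00556°.
Converting to metres (1° lat = 111125 m, cos φ = 0.591892): observed ΔN = -237.8 m, observed ΔE = 365.7 m.
Subtracting the expected shift leaves a residual of -237.8 − (-215) = -22.8 m north and 365.7 − (392) = -26.3 m east.
Residual distance = √((-22.8)² + (-26.3)²) = 34.8 m.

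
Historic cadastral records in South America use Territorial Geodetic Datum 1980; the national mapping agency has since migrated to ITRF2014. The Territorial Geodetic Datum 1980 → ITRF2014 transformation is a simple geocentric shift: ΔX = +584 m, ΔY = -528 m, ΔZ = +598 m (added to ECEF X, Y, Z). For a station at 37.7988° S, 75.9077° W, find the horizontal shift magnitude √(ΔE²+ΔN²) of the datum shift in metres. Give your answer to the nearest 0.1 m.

977.1 m

The local east axis at (φ, λ) is (−sin λ, cos λ, 0), so ΔE = −sin(-75.9077°)·584 + cos(-75.9077°)·(-528) = 437.86 m.
The local north axis is (−sin φ cos λ, −sin φ sin λ, cos φ), giving ΔN = 87.150 + 313.867 + 472.520 = 873.54 m.
Horizontal magnitude = √(ΔE² + ΔN²) = √(437.86² + 873.54²) = 977.14 m.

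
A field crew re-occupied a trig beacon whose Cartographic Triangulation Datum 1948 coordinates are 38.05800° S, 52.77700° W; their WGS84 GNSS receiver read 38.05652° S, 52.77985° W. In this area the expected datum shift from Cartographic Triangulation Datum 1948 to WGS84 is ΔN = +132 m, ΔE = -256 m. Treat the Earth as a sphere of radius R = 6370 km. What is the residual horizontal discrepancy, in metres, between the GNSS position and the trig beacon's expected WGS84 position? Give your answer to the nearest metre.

Observed coordinate differences: Δφ = +0.00148°, Δλ = -0.00285°.
Converting to metres (1° lat = 111177 m, cos φ = 0.787387): observed ΔN = 164.5 m, observed ΔE = -249.5 m.
Subtracting the expected shift leaves a residual of 164.5 − (132) = 32.5 m north and -249.5 − (-256) = 6.5 m east.
Residual distance = √(32.5² + 6.5²) = 33.2 m.

33 m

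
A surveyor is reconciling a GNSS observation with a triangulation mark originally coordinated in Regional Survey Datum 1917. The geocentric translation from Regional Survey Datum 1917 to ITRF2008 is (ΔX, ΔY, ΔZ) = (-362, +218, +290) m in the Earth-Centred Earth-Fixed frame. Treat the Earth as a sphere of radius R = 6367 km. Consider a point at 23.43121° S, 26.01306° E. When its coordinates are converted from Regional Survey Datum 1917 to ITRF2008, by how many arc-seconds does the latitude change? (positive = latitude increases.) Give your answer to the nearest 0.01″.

sin φ = -0.397648, cos φ = 0.917538, sin λ = 0.438576, cos λ = 0.898694.
North component: ΔN = −sin φ cos λ·ΔX − sin φ sin λ·ΔY + cos φ·ΔZ = −(-0.397648)(0.898694)(-362) − (-0.397648)(0.438576)(218) + (0.917538)(290) = 174.74 m.
1° of latitude spans πR/180 = 111125 m, so Δφ = 174.74 / 111125 × 3600 = 5.661″.

Δφ = 5.66″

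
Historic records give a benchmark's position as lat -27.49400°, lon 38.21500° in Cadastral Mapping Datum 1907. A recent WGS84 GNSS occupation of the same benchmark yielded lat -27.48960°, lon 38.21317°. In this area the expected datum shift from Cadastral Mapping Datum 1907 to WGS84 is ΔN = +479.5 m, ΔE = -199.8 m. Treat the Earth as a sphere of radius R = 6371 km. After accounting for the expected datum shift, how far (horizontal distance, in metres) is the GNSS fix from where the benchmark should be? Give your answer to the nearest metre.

22 m

Observed coordinate differences: Δφ = +0.00440°, Δλ = -0.00183°.
Converting to metres (1° lat = 111195 m, cos φ = 0.887059): observed ΔN = 489.3 m, observed ΔE = -180.5 m.
Subtracting the expected shift leaves a residual of 489.3 − (479.5) = 9.8 m north and -180.5 − (-199.8) = 19.3 m east.
Residual distance = √(9.8² + 19.3²) = 21.6 m.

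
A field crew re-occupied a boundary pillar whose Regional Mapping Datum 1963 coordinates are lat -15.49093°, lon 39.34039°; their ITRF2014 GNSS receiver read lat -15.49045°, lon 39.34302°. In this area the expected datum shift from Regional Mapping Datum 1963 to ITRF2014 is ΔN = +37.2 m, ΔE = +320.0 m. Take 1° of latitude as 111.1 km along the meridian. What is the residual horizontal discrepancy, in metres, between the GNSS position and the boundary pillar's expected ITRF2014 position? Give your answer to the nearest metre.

42 m

Observed coordinate differences: Δφ = +0.00048°, Δλ = +0.00263°.
Converting to metres (1° lat = 111100 m, cos φ = 0.963673): observed ΔN = 53.3 m, observed ΔE = 281.6 m.
Subtracting the expected shift leaves a residual of 53.3 − (37.2) = 16.1 m north and 281.6 − (320.0) = -38.4 m east.
Residual distance = √(16.1² + (-38.4)²) = 41.7 m.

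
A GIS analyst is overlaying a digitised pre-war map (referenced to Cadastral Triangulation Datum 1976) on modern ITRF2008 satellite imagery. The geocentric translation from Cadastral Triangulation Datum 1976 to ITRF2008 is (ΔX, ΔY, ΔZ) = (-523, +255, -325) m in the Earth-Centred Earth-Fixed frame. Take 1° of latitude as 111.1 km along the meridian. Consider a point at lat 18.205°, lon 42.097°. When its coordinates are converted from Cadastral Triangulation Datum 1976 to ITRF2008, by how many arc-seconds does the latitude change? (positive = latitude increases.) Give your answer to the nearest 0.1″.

sin φ = 0.312418, cos φ = 0.949945, sin λ = 0.670388, cos λ = 0.742011.
North component: ΔN = −sin φ cos λ·ΔX − sin φ sin λ·ΔY + cos φ·ΔZ = −(0.312418)(0.742011)(-523) − (0.312418)(0.670388)(255) + (0.949945)(-325) = -240.90 m.
1° of latitude spans 111100 m, so Δφ = -240.90 / 111100 × 3600 = -7.806″.

Δφ = -7.8″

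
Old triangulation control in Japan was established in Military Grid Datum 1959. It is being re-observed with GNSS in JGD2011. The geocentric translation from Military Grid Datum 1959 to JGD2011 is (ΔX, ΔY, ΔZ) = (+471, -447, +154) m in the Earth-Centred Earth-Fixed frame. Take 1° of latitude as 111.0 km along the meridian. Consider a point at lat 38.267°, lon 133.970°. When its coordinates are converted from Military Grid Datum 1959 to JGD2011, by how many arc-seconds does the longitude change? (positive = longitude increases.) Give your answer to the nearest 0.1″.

sin φ = 0.619327, cos φ = 0.785133, sin λ = 0.719703, cos λ = -0.694282.
East component: ΔE = −sin λ·ΔX + cos λ·ΔY = −(0.719703)(471) + (-0.694282)(-447) = -28.64 m.
1° of latitude spans 111000 m; at latitude φ, 1° of longitude spans that × cos φ = 87149.8 m, so Δλ = -28.64 / 87149.8 × 3600 = -1.183″.

Δλ = -1.2″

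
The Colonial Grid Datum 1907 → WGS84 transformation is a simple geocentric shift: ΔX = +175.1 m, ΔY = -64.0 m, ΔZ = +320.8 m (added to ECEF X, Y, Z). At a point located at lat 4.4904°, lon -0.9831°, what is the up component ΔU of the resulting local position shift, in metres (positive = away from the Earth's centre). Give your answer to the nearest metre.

ΔU = 201 m

The local up (radial) axis is (cos φ cos λ, cos φ sin λ, sin φ), giving ΔU = 174.537 + 1.095 + 25.116 = 200.75 m.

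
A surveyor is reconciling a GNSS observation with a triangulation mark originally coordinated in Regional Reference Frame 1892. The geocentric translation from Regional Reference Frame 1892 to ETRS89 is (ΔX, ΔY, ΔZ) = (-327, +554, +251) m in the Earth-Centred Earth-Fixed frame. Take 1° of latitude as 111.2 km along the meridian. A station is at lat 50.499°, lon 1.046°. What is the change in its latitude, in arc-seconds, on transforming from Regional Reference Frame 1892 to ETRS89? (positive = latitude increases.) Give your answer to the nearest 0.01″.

sin φ = 0.771613, cos φ = 0.636092, sin λ = 0.018255, cos λ = 0.999833.
North component: ΔN = −sin φ cos λ·ΔX − sin φ sin λ·ΔY + cos φ·ΔZ = −(0.771613)(0.999833)(-327) − (0.771613)(0.018255)(554) + (0.636092)(251) = 404.13 m.
1° of latitude spans 111200 m, so Δφ = 404.13 / 111200 × 3600 = 13.083″.

Δφ = 13.08″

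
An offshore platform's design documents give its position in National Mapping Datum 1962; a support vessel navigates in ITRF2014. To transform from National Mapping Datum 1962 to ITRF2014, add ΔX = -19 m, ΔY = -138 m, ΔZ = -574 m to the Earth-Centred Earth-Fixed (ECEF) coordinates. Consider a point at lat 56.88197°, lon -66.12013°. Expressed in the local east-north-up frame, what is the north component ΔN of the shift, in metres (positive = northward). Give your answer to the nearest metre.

ΔN = -413 m

At φ = 56.88197°, λ = -66.12013°: sin φ = 0.837547, cos φ = 0.546366, sin λ = -0.914396, cos λ = 0.404820.
ΔN = −sin φ cos λ·ΔX − sin φ sin λ·ΔY + cos φ·ΔZ = −(0.837547)(0.404820)(-19) − (0.837547)(-0.914396)(-138) + (0.546366)(-574) = -412.86 m.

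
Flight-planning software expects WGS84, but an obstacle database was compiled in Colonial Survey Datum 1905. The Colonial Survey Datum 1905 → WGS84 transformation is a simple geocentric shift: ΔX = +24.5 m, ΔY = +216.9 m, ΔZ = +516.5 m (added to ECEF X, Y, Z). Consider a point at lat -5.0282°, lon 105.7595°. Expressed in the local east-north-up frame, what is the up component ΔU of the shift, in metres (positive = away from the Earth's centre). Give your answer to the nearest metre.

At φ = -5.0282°, λ = 105.7595°: sin φ = -0.087646, cos φ = 0.996152, sin λ = 0.962410, cos λ = -0.271600.
ΔU = cos φ cos λ·ΔX + cos φ sin λ·ΔY + sin φ·ΔZ = (0.996152)(-0.271600)(24.5) + (0.996152)(0.962410)(216.9) + (-0.087646)(516.5) = 156.05 m.

ΔU = 156 m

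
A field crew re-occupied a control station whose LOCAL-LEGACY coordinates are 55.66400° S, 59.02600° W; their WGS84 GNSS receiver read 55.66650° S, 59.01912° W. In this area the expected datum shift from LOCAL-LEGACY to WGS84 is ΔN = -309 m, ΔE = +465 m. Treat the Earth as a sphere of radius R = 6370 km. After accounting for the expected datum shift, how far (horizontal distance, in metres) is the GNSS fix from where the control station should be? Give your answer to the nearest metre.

46 m

Observed coordinate differences: Δφ = -0.00250°, Δλ = +0.00688°.
Converting to metres (1° lat = 111177 m, cos φ = 0.564045): observed ΔN = -277.9 m, observed ΔE = 431.4 m.
Subtracting the expected shift leaves a residual of -277.9 − (-309) = 31.1 m north and 431.4 − (465) = -33.6 m east.
Residual distance = √(31.1² + (-33.6)²) = 45.7 m.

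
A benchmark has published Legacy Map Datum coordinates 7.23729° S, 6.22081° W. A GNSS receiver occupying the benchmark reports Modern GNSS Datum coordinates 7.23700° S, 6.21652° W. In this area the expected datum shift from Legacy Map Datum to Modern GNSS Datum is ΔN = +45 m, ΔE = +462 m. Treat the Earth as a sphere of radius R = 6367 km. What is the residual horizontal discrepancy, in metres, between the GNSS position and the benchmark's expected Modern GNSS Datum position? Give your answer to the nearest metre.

17 m

Observed coordinate differences: Δφ = +0.00029°, Δλ = +0.00429°.
Converting to metres (1° lat = 111125 m, cos φ = 0.992033): observed ΔN = 32.2 m, observed ΔE = 472.9 m.
Subtracting the expected shift leaves a residual of 32.2 − (45) = -12.8 m north and 472.9 − (462) = 10.9 m east.
Residual distance = √((-12.8)² + 10.9²) = 16.8 m.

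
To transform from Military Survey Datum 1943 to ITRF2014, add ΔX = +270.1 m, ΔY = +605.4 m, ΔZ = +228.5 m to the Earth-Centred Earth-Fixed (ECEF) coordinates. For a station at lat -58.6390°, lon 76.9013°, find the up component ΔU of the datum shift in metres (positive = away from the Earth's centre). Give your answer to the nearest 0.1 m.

The local up (radial) axis is (cos φ cos λ, cos φ sin λ, sin φ), giving ΔU = 31.857 + 306.870 − 195.117 = 143.61 m.

ΔU = 143.6 m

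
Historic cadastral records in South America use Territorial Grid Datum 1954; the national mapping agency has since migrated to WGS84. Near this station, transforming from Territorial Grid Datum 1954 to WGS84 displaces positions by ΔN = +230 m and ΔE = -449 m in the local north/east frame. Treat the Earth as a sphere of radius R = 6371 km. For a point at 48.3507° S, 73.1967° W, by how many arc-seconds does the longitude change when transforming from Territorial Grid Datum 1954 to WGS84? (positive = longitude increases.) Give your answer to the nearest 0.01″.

At latitude -48.3507°, cos φ = 0.664569.
One radian of longitude at latitude φ spans R cos φ, so Δλ = ΔE / (R cos φ) = -449.0 / (6371000 × 0.664569) = -1.0605e-04 rad = -21.874″.

Δλ = -21.87″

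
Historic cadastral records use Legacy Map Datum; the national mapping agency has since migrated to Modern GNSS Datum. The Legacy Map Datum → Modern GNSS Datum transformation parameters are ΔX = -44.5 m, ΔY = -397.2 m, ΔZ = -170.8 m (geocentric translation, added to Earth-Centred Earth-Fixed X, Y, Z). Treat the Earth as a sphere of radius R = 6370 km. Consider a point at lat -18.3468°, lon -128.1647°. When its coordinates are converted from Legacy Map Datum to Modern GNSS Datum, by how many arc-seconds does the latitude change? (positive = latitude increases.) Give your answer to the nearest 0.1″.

Δφ = -1.8″

sin φ = -0.314768, cos φ = 0.949169, sin λ = -0.786238, cos λ = -0.617924.
North component: ΔN = −sin φ cos λ·ΔX − sin φ sin λ·ΔY + cos φ·ΔZ = −(-0.314768)(-0.617924)(-44.5) − (-0.314768)(-0.786238)(-397.2) + (0.949169)(-170.8) = -55.16 m.
1° of latitude spans πR/180 = 111177 m, so Δφ = -55.16 / 111177 × 3600 = -1.786″.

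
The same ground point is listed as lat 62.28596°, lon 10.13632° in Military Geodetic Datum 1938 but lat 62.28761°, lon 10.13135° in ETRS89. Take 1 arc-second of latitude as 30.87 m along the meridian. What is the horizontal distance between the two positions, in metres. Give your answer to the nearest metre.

316 m

Δφ = 62.28761° − 62.28596° = +0.00165°; Δλ = 10.13135° − 10.13632° = -0.00497°.
1° of latitude = 3600 × 30.87 = 111132 m.
ΔN = Δφ × 111132 = 183.4 m; ΔE = Δλ × 111132 × cos(62.28596°) = -0.00497 × 111132 × 0.465059 = -256.9 m.
Distance = √(ΔE² + ΔN²) = √((-256.9)² + 183.4²) = 315.6 m.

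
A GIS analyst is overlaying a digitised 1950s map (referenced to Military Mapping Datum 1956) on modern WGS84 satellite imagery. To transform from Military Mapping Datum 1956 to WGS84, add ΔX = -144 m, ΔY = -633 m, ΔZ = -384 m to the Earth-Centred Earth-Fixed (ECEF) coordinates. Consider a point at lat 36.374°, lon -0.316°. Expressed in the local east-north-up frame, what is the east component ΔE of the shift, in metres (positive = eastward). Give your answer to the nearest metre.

ΔE = -634 m

The local east axis at (φ, λ) is (−sin λ, cos λ, 0), so ΔE = −sin(-0.316°)·(-144) + cos(-0.316°)·(-633) = -633.78 m.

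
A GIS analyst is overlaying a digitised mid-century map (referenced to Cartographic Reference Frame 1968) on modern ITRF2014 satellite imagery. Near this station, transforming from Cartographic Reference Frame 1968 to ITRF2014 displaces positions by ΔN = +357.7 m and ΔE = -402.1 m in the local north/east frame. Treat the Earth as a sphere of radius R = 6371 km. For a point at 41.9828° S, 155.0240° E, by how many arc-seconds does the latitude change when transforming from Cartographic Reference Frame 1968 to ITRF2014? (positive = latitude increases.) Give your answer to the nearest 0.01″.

Δφ = 11.58″

On a sphere of radius R, 1 rad of latitude = R, so Δφ = ΔN / R = 357.7 / 6371000 = 5.6145e-05 rad = 11.581″.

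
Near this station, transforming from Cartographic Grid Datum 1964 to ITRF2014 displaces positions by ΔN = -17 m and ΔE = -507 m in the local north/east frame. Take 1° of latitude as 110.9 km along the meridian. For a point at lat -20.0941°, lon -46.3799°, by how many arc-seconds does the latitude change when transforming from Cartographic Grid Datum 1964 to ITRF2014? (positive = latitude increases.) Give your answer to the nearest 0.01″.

Δφ = -0.55″

1° of latitude = 110.9 km, so Δφ = -17.0 / 110900 = -0.0001533° = -0.552″.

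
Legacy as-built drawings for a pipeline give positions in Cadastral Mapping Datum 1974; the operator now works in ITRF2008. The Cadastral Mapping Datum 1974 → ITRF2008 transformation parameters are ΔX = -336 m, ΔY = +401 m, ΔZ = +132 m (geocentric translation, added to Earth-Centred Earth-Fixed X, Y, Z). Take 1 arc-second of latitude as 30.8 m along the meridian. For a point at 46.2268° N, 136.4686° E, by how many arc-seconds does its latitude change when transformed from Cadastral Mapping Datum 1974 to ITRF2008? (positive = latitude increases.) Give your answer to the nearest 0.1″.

sin φ = 0.722084, cos φ = 0.691805, sin λ = 0.688752, cos λ = -0.724997.
North component: ΔN = −sin φ cos λ·ΔX − sin φ sin λ·ΔY + cos φ·ΔZ = −(0.722084)(-0.724997)(-336) − (0.722084)(0.688752)(401) + (0.691805)(132) = -284.01 m.
1° of latitude spans 3600 × 30.80 = 110880 m, so Δφ = -284.01 / 110880 × 3600 = -9.221″.

Δφ = -9.2″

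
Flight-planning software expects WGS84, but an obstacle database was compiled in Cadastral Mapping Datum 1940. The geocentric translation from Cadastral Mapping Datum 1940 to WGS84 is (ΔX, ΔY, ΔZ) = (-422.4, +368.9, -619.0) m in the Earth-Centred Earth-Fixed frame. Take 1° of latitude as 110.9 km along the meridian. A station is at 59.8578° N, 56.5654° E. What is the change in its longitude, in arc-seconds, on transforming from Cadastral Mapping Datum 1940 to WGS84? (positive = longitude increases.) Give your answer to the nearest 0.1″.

Δλ = 35.9″

sin φ = 0.864782, cos φ = 0.502148, sin λ = 0.834515, cos λ = 0.550985.
East component: ΔE = −sin λ·ΔX + cos λ·ΔY = −(0.834515)(-422.4) + (0.550985)(368.9) = 555.76 m.
1° of latitude spans 110900 m; at latitude φ, 1° of longitude spans that × cos φ = 55688.2 m, so Δλ = 555.76 / 55688.2 × 3600 = 35.927″.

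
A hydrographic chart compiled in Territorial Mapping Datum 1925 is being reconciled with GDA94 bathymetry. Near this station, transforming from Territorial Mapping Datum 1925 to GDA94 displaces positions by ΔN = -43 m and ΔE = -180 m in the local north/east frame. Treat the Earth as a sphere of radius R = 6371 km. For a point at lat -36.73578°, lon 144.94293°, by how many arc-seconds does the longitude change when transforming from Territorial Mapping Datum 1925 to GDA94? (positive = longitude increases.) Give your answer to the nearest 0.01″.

At latitude -36.73578°, cos φ = 0.801402.
One radian of longitude at latitude φ spans R cos φ, so Δλ = ΔE / (R cos φ) = -180.0 / (6371000 × 0.801402) = -3.5254e-05 rad = -7.272″.

Δλ = -7.27″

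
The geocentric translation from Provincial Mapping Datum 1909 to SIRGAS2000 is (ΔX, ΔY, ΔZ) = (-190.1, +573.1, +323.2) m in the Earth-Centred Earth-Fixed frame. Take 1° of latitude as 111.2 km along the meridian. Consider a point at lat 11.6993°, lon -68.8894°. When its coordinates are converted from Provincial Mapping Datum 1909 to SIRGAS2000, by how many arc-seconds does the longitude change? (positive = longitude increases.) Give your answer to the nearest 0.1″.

Δλ = 1.0″

sin φ = 0.202775, cos φ = 0.979225, sin λ = -0.932887, cos λ = 0.360169.
East component: ΔE = −sin λ·ΔX + cos λ·ΔY = −(-0.932887)(-190.1) + (0.360169)(573.1) = 29.07 m.
1° of latitude spans 111200 m; at latitude φ, 1° of longitude spans that × cos φ = 108889.9 m, so Δλ = 29.07 / 108889.9 × 3600 = 0.961″.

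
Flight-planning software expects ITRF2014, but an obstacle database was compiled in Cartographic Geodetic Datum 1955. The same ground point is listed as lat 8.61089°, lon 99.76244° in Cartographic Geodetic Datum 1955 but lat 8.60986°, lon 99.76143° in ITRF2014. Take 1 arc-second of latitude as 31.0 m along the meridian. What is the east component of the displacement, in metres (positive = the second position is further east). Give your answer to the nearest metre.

Δφ = 8.60986° − 8.61089° = -0.00103°; Δλ = 99.76143° − 99.76244° = -0.00101°.
1° of latitude = 3600 × 31.00 = 111600 m.
ΔN = Δφ × 111600 = -114.9 m; ΔE = Δλ × 111600 × cos(8.61089°) = -0.00101 × 111600 × 0.988728 = -111.4 m.

ΔE = -111 m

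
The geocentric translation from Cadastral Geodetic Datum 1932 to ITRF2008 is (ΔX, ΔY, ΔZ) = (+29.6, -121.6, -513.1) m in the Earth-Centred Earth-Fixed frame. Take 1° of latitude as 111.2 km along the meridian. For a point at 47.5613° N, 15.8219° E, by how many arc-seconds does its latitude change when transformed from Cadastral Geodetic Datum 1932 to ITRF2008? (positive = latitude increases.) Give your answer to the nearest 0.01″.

Δφ = -11.10″

sin φ = 0.738000, cos φ = 0.674801, sin λ = 0.272648, cos λ = 0.962114.
North component: ΔN = −sin φ cos λ·ΔX − sin φ sin λ·ΔY + cos φ·ΔZ = −(0.738000)(0.962114)(29.6) − (0.738000)(0.272648)(-121.6) + (0.674801)(-513.1) = -342.79 m.
1° of latitude spans 111200 m, so Δφ = -342.79 / 111200 × 3600 = -11.098″.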